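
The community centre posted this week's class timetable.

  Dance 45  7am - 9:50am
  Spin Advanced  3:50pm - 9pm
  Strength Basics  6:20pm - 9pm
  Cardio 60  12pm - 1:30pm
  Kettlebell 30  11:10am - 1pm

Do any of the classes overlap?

Sorted by start: Dance 45, Kettlebell 30, Cardio 60, Spin Advanced, Strength Basics.
Kettlebell 30 starts after Dance 45 ends; Dance 45 is clear from here.
Cardio 60 starts before Kettlebell 30 ends → Kettlebell 30 and Cardio 60 overlap.
That's a conflict, so the schedule is not conflict-free.

Yes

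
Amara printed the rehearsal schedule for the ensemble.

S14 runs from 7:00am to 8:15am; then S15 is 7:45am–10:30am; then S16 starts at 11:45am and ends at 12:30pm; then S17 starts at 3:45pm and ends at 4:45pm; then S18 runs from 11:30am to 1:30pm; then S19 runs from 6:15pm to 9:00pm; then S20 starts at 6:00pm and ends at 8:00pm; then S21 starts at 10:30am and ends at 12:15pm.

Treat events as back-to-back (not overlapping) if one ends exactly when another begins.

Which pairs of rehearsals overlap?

Check each pair: they overlap iff neither finishes before the other starts.
Sorted by start: S14, S15, S21, S18, S16, S17, S20, S19.
S15 starts before S14 ends → S14 and S15 overlap.
S21 starts after S14 ends, so S14 has no further overlaps.
S21 starts exactly when S15 ends (back-to-back, no overlap), so S15 has no further overlaps.
S18 starts before S21 ends → S21 and S18 overlap.
S16 starts before S21 ends → S21 and S16 overlap.
S17 starts after S21 ends, so S21 has no further overlaps.
S16 starts before S18 ends → S18 and S16 overlap.
S17 starts after S18 ends, so S18 has no further overlaps.
S17 starts after S16 ends, so S16 has no further overlaps.
S20 starts after S17 ends, so S17 has no further overlaps.
S19 starts before S20 ends → S20 and S19 overlap.

S14 & S15, S16 & S18, S16 & S21, S18 & S21, S19 & S20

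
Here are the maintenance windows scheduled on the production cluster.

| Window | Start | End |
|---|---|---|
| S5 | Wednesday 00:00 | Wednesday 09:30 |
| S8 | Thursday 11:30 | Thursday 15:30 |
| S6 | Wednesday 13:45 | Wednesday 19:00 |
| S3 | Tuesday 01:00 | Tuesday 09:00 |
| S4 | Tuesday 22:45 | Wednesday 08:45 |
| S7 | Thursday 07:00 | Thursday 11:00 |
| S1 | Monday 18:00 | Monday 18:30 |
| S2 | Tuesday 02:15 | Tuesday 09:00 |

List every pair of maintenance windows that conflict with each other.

Two intervals overlap when each starts before the other ends.
Sorted by start: S1, S3, S2, S4, S5, S6, S7, S8.
S3 starts after S1 ends — done with S1.
S2 starts before S3 ends → S3 and S2 overlap.
S4 starts after S3 ends — done with S3.
S4 starts after S2 ends — done with S2.
S5 starts before S4 ends → S4 and S5 overlap.
S6 starts after S4 ends — done with S4.
S6 starts after S5 ends — done with S5.
S7 starts after S6 ends — done with S6.
S8 starts after S7 ends.

S2 & S3, S4 & S5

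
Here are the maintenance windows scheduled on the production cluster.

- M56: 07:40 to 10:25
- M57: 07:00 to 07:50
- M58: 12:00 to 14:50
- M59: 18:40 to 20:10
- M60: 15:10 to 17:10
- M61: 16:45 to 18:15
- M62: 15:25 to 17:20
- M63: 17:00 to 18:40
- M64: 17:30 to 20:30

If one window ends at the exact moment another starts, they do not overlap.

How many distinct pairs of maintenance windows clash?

Sorted by start: M57, M56, M58, M60, M62, M61, M63, M64, M59.
M56 starts before M57 ends → M57 and M56 overlap.
M58 starts after M57 ends — done with M57.
M58 starts after M56 ends — done with M56.
M60 starts after M58 ends — done with M58.
M62 starts before M60 ends → M60 and M62 overlap.
M61 starts before M60 ends → M60 and M61 overlap.
M63 starts before M60 ends → M60 and M63 overlap.
M64 starts after M60 ends — done with M60.
M61 starts before M62 ends → M62 and M61 overlap.
M63 starts before M62 ends → M62 and M63 overlap.
M64 starts after M62 ends — done with M62.
M63 starts before M61 ends → M61 and M63 overlap.
M64 starts before M61 ends → M61 and M64 overlap.
M59 starts after M61 ends.
M64 starts before M63 ends → M63 and M64 overlap.
M59 starts exactly when M63 ends (back-to-back, no overlap).
M59 starts before M64 ends → M64 and M59 overlap.
Overlapping pairs: M56 & M57, M59 & M64, M60 & M61, M60 & M62, M60 & M63, M61 & M62, M61 & M63, M61 & M64, M62 & M63, M63 & M64 — 10 in total.

10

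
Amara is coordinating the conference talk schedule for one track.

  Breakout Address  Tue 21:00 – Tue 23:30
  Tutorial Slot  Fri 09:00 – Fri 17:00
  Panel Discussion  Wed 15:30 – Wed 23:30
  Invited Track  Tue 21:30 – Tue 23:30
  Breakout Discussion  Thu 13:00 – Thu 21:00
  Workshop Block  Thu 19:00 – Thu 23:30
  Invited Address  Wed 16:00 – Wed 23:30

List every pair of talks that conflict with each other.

Check each pair: they overlap iff neither finishes before the other starts.
Sorted by start: Breakout Address, Invited Track, Panel Discussion, Invited Address, Breakout Discussion, Workshop Block, Tutorial Slot.
Invited Track starts before Breakout Address ends → Breakout Address and Invited Track overlap.
Panel Discussion starts after Breakout Address ends, so Breakout Address has no further overlaps.
Panel Discussion starts after Invited Track ends, so Invited Track has no further overlaps.
Invited Address starts before Panel Discussion ends → Panel Discussion and Invited Address overlap.
Breakout Discussion starts after Panel Discussion ends, so Panel Discussion has no further overlaps.
Breakout Discussion starts after Invited Address ends, so Invited Address has no further overlaps.
Workshop Block starts before Breakout Discussion ends → Breakout Discussion and Workshop Block overlap.
Tutorial Slot starts after Breakout Discussion ends.
Tutorial Slot starts after Workshop Block ends.

Breakout Address & Invited Track, Breakout Discussion & Workshop Block, Invited Address & Panel Discussion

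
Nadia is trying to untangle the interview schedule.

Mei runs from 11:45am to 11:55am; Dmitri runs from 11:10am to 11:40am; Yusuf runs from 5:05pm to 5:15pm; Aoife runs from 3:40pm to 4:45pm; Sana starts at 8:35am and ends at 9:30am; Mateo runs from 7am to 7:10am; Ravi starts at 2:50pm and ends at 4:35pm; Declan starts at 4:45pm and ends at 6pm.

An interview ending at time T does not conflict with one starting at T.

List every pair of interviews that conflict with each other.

Aoife & Ravi, Declan & Yusuf

Two intervals overlap when each starts before the other ends.
Sorted by start: Mateo, Sana, Dmitri, Mei, Ravi, Aoife, Declan, Yusuf.
Sana starts after Mateo ends; Mateo is clear from here.
Dmitri starts after Sana ends; Sana is clear from here.
Mei starts after Dmitri ends; Dmitri is clear from here.
Ravi starts after Mei ends; Mei is clear from here.
Aoife starts before Ravi ends → Ravi and Aoife overlap.
Declan starts after Ravi ends; Ravi is clear from here.
Declan starts exactly when Aoife ends (back-to-back, no overlap); Aoife is clear from here.
Yusuf starts before Declan ends → Declan and Yusuf overlap.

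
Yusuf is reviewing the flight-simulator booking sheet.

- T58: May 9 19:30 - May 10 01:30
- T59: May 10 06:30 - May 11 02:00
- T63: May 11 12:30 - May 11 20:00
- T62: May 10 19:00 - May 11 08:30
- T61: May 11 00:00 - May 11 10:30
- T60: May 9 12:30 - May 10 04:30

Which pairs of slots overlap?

Two intervals overlap when each starts before the other ends.
Sorted by start: T60, T58, T59, T62, T61, T63.
T58 starts before T60 ends → T60 and T58 overlap.
T59 starts after T60 ends, so T60 has no further overlaps.
T59 starts after T58 ends, so T58 has no further overlaps.
T62 starts before T59 ends → T59 and T62 overlap.
T61 starts before T59 ends → T59 and T61 overlap.
T63 starts after T59 ends.
T61 starts before T62 ends → T62 and T61 overlap.
T63 starts after T62 ends.
T63 starts after T61 ends.

T58 & T60, T59 & T61, T59 & T62, T61 & T62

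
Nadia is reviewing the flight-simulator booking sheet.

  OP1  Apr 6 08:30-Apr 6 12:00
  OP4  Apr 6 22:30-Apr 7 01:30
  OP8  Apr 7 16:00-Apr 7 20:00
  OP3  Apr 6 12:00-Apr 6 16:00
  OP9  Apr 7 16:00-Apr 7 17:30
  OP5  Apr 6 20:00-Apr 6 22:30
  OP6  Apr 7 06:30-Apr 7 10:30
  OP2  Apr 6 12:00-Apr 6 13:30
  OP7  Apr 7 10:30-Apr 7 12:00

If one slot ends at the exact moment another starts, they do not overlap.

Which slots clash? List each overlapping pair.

Sorted by start: OP1, OP2, OP3, OP5, OP4, OP6, OP7, OP8, OP9.
OP2 starts exactly when OP1 ends (back-to-back, no overlap); OP1 is clear from here.
OP3 starts before OP2 ends → OP2 and OP3 overlap.
OP5 starts after OP2 ends; OP2 is clear from here.
OP5 starts after OP3 ends; OP3 is clear from here.
OP4 starts exactly when OP5 ends (back-to-back, no overlap); OP5 is clear from here.
OP6 starts after OP4 ends; OP4 is clear from here.
OP7 starts exactly when OP6 ends (back-to-back, no overlap); OP6 is clear from here.
OP8 starts after OP7 ends; OP7 is clear from here.
OP9 starts before OP8 ends → OP8 and OP9 overlap.

OP2 & OP3, OP8 & OP9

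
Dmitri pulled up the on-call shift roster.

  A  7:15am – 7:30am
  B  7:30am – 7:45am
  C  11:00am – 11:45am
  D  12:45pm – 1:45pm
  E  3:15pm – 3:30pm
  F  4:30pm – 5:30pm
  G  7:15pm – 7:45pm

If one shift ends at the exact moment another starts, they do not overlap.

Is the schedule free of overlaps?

Sorted by start: A, B, C, D, E, F, G.
B starts exactly when A ends (back-to-back, no overlap); A is clear from here.
C starts after B ends; B is clear from here.
D starts after C ends; C is clear from here.
E starts after D ends; D is clear from here.
F starts after E ends; E is clear from here.
G starts after F ends.
Every pair is clear; the schedule has no overlaps.

Yes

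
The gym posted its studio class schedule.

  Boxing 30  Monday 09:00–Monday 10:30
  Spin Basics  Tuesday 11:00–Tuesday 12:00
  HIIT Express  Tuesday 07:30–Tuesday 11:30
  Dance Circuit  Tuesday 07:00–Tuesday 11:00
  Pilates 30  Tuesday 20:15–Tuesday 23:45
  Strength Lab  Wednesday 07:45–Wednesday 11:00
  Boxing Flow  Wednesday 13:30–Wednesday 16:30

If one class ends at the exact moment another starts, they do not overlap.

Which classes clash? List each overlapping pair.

Two intervals overlap when each starts before the other ends.
Sorted by start: Boxing 30, Dance Circuit, HIIT Express, Spin Basics, Pilates 30, Strength Lab, Boxing Flow.
Dance Circuit starts after Boxing 30 ends, so Boxing 30 has no further overlaps.
HIIT Express starts before Dance Circuit ends → Dance Circuit and HIIT Express overlap.
Spin Basics starts exactly when Dance Circuit ends (back-to-back, no overlap), so Dance Circuit has no further overlaps.
Spin Basics starts before HIIT Express ends → HIIT Express and Spin Basics overlap.
Pilates 30 starts after HIIT Express ends, so HIIT Express has no further overlaps.
Pilates 30 starts after Spin Basics ends, so Spin Basics has no further overlaps.
Strength Lab starts after Pilates 30 ends, so Pilates 30 has no further overlaps.
Boxing Flow starts after Strength Lab ends.

Dance Circuit & HIIT Express, HIIT Express & Spin Basics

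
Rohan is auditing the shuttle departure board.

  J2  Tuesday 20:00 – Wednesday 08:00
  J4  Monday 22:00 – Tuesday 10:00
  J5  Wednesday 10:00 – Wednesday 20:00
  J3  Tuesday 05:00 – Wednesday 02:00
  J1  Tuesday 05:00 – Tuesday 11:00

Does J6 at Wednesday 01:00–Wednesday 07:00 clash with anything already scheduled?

Yes — it overlaps J2, J3

J4: ends Tuesday 10:00 at or before J6 starts Wednesday 01:00 → clear.
J1: ends Tuesday 11:00 at or before J6 starts Wednesday 01:00 → clear.
J3: starts Tuesday 05:00 before J6 ends Wednesday 07:00, and ends Wednesday 02:00 after J6 starts Wednesday 01:00 → overlap.
J2: starts Tuesday 20:00 before J6 ends Wednesday 07:00, and ends Wednesday 08:00 after J6 starts Wednesday 01:00 → overlap.
J5: starts Wednesday 10:00 at or after J6 ends Wednesday 07:00 → clear.
J6 overlaps J2, J3.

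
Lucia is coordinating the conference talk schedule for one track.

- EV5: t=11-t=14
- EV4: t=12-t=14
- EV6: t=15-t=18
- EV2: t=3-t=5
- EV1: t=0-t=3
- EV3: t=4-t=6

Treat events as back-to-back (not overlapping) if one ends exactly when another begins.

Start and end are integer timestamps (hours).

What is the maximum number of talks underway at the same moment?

Sort all start/end points and keep a running count:
t=0 start EV1 → 1
t=3 end EV1 → 0
t=3 start EV2 → 1
t=4 start EV3 → 2
t=5 end EV2 → 1
t=6 end EV3 → 0
t=11 start EV5 → 1
t=12 start EV4 → 2
t=14 end EV4 → 1
t=14 end EV5 → 0
t=15 start EV6 → 1
t=18 end EV6 → 0
Peak is 2, at t=4 (EV2, EV3).

2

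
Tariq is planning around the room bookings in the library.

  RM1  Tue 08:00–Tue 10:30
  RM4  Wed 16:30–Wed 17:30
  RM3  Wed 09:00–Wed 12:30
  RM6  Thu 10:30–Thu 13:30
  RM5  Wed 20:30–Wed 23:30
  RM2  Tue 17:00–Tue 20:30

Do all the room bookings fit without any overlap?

Yes

Check each pair: they overlap iff neither finishes before the other starts.
Sorted by start: RM1, RM2, RM3, RM4, RM5, RM6.
RM2 starts after RM1 ends, so RM1 has no further overlaps.
RM3 starts after RM2 ends, so RM2 has no further overlaps.
RM4 starts after RM3 ends, so RM3 has no further overlaps.
RM5 starts after RM4 ends, so RM4 has no further overlaps.
RM6 starts after RM5 ends.
Every pair is clear; the schedule has no overlaps.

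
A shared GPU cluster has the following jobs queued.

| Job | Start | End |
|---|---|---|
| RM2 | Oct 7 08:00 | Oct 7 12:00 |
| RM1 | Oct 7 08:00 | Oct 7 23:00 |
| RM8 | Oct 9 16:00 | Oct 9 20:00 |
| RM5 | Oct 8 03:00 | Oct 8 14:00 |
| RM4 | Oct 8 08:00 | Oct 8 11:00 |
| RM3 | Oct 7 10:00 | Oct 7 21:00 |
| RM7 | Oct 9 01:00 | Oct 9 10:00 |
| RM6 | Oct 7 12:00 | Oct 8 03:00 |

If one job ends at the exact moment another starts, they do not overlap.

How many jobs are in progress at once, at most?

Sweep the timeline, counting +1 at each start and −1 at each end (ends before starts at a tie):
Oct 7 08:00 start RM1 → 1
Oct 7 08:00 start RM2 → 2
Oct 7 10:00 start RM3 → 3
Oct 7 12:00 end RM2 → 2
Oct 7 12:00 start RM6 → 3
Oct 7 21:00 end RM3 → 2
Oct 7 23:00 end RM1 → 1
Oct 8 03:00 end RM6 → 0
Oct 8 03:00 start RM5 → 1
Oct 8 08:00 start RM4 → 2
Oct 8 11:00 end RM4 → 1
Oct 8 14:00 end RM5 → 0
Oct 9 01:00 start RM7 → 1
Oct 9 10:00 end RM7 → 0
Oct 9 16:00 start RM8 → 1
Oct 9 20:00 end RM8 → 0
Peak is 3, at Oct 7 10:00 (RM1, RM2, RM3).

3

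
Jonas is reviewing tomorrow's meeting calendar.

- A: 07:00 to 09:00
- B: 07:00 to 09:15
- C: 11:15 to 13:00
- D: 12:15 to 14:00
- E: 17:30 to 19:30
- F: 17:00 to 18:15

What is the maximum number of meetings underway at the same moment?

2

Sort all start/end points and keep a running count:
07:00 start A → 1
07:00 start B → 2
09:00 end A → 1
09:15 end B → 0
11:15 start C → 1
12:15 start D → 2
13:00 end C → 1
14:00 end D → 0
17:00 start F → 1
17:30 start E → 2
18:15 end F → 1
19:30 end E → 0
Peak is 2, at 07:00 (A, B).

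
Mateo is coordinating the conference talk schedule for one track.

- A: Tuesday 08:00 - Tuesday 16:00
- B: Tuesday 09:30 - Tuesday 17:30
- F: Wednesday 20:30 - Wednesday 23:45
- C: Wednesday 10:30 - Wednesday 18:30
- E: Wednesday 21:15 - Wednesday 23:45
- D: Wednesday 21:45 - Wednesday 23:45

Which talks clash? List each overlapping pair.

Two intervals overlap when each starts before the other ends.
Sorted by start: A, B, C, F, E, D.
B starts before A ends → A and B overlap.
C starts after A ends, so nothing later overlaps A either.
C starts after B ends, so nothing later overlaps B either.
F starts after C ends, so nothing later overlaps C either.
E starts before F ends → F and E overlap.
D starts before F ends → F and D overlap.
D starts before E ends → E and D overlap.

A & B, D & E, D & F, E & F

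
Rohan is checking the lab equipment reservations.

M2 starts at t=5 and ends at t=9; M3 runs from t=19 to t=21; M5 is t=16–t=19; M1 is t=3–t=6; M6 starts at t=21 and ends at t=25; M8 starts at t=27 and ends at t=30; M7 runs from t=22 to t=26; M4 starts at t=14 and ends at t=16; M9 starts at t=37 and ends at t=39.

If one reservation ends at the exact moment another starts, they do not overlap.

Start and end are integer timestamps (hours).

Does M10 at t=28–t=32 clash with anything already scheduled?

Yes — it overlaps M8

M1: ends t=6 at or before M10 starts t=28 → clear.
M2: ends t=9 at or before M10 starts t=28 → clear.
M4: ends t=16 at or before M10 starts t=28 → clear.
M5: ends t=19 at or before M10 starts t=28 → clear.
M3: ends t=21 at or before M10 starts t=28 → clear.
M6: ends t=25 at or before M10 starts t=28 → clear.
M7: ends t=26 at or before M10 starts t=28 → clear.
M8: starts t=27 before M10 ends t=32, and ends t=30 after M10 starts t=28 → overlap.
M9: starts t=37 at or after M10 ends t=32 → clear.
M10 overlaps M8.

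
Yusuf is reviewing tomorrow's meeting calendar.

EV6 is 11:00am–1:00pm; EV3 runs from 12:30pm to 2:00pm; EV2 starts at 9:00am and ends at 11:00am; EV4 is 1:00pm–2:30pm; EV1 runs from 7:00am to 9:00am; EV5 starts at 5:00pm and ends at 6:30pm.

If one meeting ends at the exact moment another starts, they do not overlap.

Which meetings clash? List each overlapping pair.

EV3 & EV4, EV3 & EV6

Sorted by start: EV1, EV2, EV6, EV3, EV4, EV5.
EV2 starts exactly when EV1 ends (back-to-back, no overlap); EV1 is clear from here.
EV6 starts exactly when EV2 ends (back-to-back, no overlap); EV2 is clear from here.
EV3 starts before EV6 ends → EV6 and EV3 overlap.
EV4 starts exactly when EV6 ends (back-to-back, no overlap); EV6 is clear from here.
EV4 starts before EV3 ends → EV3 and EV4 overlap.
EV5 starts after EV3 ends.
EV5 starts after EV4 ends.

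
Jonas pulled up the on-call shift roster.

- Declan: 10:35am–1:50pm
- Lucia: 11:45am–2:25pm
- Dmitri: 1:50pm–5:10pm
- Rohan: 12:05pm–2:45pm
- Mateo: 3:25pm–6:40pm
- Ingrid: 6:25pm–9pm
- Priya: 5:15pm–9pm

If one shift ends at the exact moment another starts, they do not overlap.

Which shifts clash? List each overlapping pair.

Declan & Lucia, Declan & Rohan, Dmitri & Lucia, Dmitri & Mateo, Dmitri & Rohan, Ingrid & Mateo, Ingrid & Priya, Lucia & Rohan, Mateo & Priya

Sorted by start: Declan, Lucia, Rohan, Dmitri, Mateo, Priya, Ingrid.
Lucia starts before Declan ends → Declan and Lucia overlap.
Rohan starts before Declan ends → Declan and Rohan overlap.
Dmitri starts exactly when Declan ends (back-to-back, no overlap); Declan is clear from here.
Rohan starts before Lucia ends → Lucia and Rohan overlap.
Dmitri starts before Lucia ends → Lucia and Dmitri overlap.
Mateo starts after Lucia ends; Lucia is clear from here.
Dmitri starts before Rohan ends → Rohan and Dmitri overlap.
Mateo starts after Rohan ends; Rohan is clear from here.
Mateo starts before Dmitri ends → Dmitri and Mateo overlap.
Priya starts after Dmitri ends; Dmitri is clear from here.
Priya starts before Mateo ends → Mateo and Priya overlap.
Ingrid starts before Mateo ends → Mateo and Ingrid overlap.
Ingrid starts before Priya ends → Priya and Ingrid overlap.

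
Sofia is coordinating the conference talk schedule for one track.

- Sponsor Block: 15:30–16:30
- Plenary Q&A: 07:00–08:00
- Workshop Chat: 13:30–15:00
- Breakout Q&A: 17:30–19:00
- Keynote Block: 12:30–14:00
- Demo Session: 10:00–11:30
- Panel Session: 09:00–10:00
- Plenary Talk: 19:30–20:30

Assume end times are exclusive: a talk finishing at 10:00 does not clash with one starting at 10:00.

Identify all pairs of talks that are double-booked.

Keynote Block & Workshop Chat

Sorted by start: Plenary Q&A, Panel Session, Demo Session, Keynote Block, Workshop Chat, Sponsor Block, Breakout Q&A, Plenary Talk.
Panel Session starts after Plenary Q&A ends; Plenary Q&A is clear from here.
Demo Session starts exactly when Panel Session ends (back-to-back, no overlap); Panel Session is clear from here.
Keynote Block starts after Demo Session ends; Demo Session is clear from here.
Workshop Chat starts before Keynote Block ends → Keynote Block and Workshop Chat overlap.
Sponsor Block starts after Keynote Block ends; Keynote Block is clear from here.
Sponsor Block starts after Workshop Chat ends; Workshop Chat is clear from here.
Breakout Q&A starts after Sponsor Block ends; Sponsor Block is clear from here.
Plenary Talk starts after Breakout Q&A ends.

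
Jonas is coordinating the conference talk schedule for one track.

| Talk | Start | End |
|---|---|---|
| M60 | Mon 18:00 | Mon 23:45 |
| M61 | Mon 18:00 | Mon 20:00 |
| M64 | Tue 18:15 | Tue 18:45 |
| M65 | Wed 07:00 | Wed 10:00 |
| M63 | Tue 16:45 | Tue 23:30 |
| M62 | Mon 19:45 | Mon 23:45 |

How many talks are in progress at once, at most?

Sweep the timeline, counting +1 at each start and −1 at each end (ends before starts at a tie):
Mon 18:00 start M60 → 1
Mon 18:00 start M61 → 2
Mon 19:45 start M62 → 3
Mon 20:00 end M61 → 2
Mon 23:45 end M60 → 1
Mon 23:45 end M62 → 0
Tue 16:45 start M63 → 1
Tue 18:15 start M64 → 2
Tue 18:45 end M64 → 1
Tue 23:30 end M63 → 0
Wed 07:00 start M65 → 1
Wed 10:00 end M65 → 0
Peak is 3, at Mon 19:45 (M60, M61, M62).

3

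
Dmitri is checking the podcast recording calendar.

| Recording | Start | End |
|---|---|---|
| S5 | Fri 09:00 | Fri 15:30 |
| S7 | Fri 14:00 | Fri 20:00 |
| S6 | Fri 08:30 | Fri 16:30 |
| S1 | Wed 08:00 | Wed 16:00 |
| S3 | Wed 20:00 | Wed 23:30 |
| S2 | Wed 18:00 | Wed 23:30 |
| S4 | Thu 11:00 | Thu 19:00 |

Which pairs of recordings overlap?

S2 & S3, S5 & S6, S5 & S7, S6 & S7

Sorted by start: S1, S2, S3, S4, S6, S5, S7.
S2 starts after S1 ends, so nothing later overlaps S1 either.
S3 starts before S2 ends → S2 and S3 overlap.
S4 starts after S2 ends, so nothing later overlaps S2 either.
S4 starts after S3 ends, so nothing later overlaps S3 either.
S6 starts after S4 ends, so nothing later overlaps S4 either.
S5 starts before S6 ends → S6 and S5 overlap.
S7 starts before S6 ends → S6 and S7 overlap.
S7 starts before S5 ends → S5 and S7 overlap.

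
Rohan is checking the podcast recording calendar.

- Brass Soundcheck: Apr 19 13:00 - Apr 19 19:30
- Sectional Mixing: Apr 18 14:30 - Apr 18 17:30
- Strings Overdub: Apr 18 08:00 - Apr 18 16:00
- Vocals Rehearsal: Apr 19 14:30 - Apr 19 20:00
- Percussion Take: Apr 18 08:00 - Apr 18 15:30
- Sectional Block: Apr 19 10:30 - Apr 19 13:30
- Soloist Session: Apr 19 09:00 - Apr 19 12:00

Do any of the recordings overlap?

Sorted by start: Strings Overdub, Percussion Take, Sectional Mixing, Soloist Session, Sectional Block, Brass Soundcheck, Vocals Rehearsal.
Percussion Take starts before Strings Overdub ends → Strings Overdub and Percussion Take overlap.
That's a conflict, so the schedule is not conflict-free.

Yes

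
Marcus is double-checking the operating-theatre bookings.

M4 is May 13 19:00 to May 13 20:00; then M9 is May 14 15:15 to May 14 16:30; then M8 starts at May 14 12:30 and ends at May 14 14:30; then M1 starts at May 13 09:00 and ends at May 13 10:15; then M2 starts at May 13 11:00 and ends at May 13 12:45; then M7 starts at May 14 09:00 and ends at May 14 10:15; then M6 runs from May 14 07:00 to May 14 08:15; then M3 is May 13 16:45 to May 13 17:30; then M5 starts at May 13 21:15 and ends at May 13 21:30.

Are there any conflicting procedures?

No

Sorted by start: M1, M2, M3, M4, M5, M6, M7, M8, M9.
M2 starts after M1 ends — done with M1.
M3 starts after M2 ends — done with M2.
M4 starts after M3 ends — done with M3.
M5 starts after M4 ends — done with M4.
M6 starts after M5 ends — done with M5.
M7 starts after M6 ends — done with M6.
M8 starts after M7 ends — done with M7.
M9 starts after M8 ends.
Every pair is clear; the schedule has no overlaps.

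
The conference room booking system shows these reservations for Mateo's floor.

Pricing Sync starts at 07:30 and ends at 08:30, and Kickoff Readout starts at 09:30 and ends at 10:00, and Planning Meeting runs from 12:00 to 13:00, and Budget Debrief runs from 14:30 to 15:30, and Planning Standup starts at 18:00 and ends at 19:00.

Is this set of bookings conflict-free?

Yes

Sorted by start: Pricing Sync, Kickoff Readout, Planning Meeting, Budget Debrief, Planning Standup.
Kickoff Readout starts after Pricing Sync ends; Pricing Sync is clear from here.
Planning Meeting starts after Kickoff Readout ends; Kickoff Readout is clear from here.
Budget Debrief starts after Planning Meeting ends; Planning Meeting is clear from here.
Planning Standup starts after Budget Debrief ends.
Every pair is clear; the schedule has no overlaps.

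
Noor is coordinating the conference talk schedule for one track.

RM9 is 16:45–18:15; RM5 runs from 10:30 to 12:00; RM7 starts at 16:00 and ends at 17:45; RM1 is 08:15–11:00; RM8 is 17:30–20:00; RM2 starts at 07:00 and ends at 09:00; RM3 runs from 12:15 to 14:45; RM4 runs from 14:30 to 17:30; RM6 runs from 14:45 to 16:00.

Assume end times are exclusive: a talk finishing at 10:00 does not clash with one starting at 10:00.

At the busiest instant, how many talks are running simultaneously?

3

Sweep the timeline, counting +1 at each start and −1 at each end (ends before starts at a tie):
07:00 start RM2 → 1
08:15 start RM1 → 2
09:00 end RM2 → 1
10:30 start RM5 → 2
11:00 end RM1 → 1
12:00 end RM5 → 0
12:15 start RM3 → 1
14:30 start RM4 → 2
14:45 end RM3 → 1
14:45 start RM6 → 2
16:00 end RM6 → 1
16:00 start RM7 → 2
16:45 start RM9 → 3
17:30 end RM4 → 2
17:30 start RM8 → 3
17:45 end RM7 → 2
18:15 end RM9 → 1
20:00 end RM8 → 0
Peak is 3, at 16:45 (RM4, RM7, RM9).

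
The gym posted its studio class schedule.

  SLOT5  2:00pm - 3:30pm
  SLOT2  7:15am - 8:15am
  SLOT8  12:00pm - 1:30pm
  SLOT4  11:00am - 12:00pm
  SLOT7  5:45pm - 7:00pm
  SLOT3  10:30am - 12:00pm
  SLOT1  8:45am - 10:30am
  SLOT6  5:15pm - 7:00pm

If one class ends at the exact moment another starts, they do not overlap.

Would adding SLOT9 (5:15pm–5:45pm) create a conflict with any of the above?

SLOT2: ends 8:15am at or before SLOT9 starts 5:15pm → clear.
SLOT1: ends 10:30am at or before SLOT9 starts 5:15pm → clear.
SLOT3: ends 12:00pm at or before SLOT9 starts 5:15pm → clear.
SLOT4: ends 12:00pm at or before SLOT9 starts 5:15pm → clear.
SLOT8: ends 1:30pm at or before SLOT9 starts 5:15pm → clear.
SLOT5: ends 3:30pm at or before SLOT9 starts 5:15pm → clear.
SLOT6: starts 5:15pm before SLOT9 ends 5:45pm, and ends 7:00pm after SLOT9 starts 5:15pm → overlap.
SLOT7: starts 5:45pm at or after SLOT9 ends 5:45pm → clear.
SLOT9 overlaps SLOT6.

Yes — it overlaps SLOT6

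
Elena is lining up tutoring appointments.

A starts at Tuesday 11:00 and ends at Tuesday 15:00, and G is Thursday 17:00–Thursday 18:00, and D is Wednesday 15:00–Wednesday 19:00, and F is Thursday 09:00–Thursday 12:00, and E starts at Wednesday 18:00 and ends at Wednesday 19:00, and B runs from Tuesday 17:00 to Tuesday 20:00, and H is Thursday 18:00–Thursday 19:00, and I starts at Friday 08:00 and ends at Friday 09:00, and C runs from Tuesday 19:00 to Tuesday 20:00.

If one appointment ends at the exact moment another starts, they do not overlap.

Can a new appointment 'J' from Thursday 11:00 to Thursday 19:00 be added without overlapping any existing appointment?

A: ends Tuesday 15:00 at or before J starts Thursday 11:00 → clear.
B: ends Tuesday 20:00 at or before J starts Thursday 11:00 → clear.
C: ends Tuesday 20:00 at or before J starts Thursday 11:00 → clear.
D: ends Wednesday 19:00 at or before J starts Thursday 11:00 → clear.
E: ends Wednesday 19:00 at or before J starts Thursday 11:00 → clear.
F: starts Thursday 09:00 before J ends Thursday 19:00, and ends Thursday 12:00 after J starts Thursday 11:00 → overlap.
G: starts Thursday 17:00 before J ends Thursday 19:00, and ends Thursday 18:00 after J starts Thursday 11:00 → overlap.
H: starts Thursday 18:00 before J ends Thursday 19:00, and ends Thursday 19:00 after J starts Thursday 11:00 → overlap.
I: starts Friday 08:00 at or after J ends Thursday 19:00 → clear.
J overlaps F, G, H.

No — it overlaps F, G, H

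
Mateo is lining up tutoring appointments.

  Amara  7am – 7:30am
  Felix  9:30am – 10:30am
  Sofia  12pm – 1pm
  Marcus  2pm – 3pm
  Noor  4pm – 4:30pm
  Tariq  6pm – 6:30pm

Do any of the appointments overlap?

No

Sorted by start: Amara, Felix, Sofia, Marcus, Noor, Tariq.
Felix starts after Amara ends — done with Amara.
Sofia starts after Felix ends — done with Felix.
Marcus starts after Sofia ends — done with Sofia.
Noor starts after Marcus ends — done with Marcus.
Tariq starts after Noor ends.
Every pair is clear; the schedule has no overlaps.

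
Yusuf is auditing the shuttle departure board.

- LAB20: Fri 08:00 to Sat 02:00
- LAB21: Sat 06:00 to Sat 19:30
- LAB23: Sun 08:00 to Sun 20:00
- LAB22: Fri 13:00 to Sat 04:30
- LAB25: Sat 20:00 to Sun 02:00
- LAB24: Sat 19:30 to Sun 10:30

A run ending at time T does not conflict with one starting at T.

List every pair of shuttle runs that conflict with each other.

Sorted by start: LAB20, LAB22, LAB21, LAB24, LAB25, LAB23.
LAB22 starts before LAB20 ends → LAB20 and LAB22 overlap.
LAB21 starts after LAB20 ends — done with LAB20.
LAB21 starts after LAB22 ends — done with LAB22.
LAB24 starts exactly when LAB21 ends (back-to-back, no overlap) — done with LAB21.
LAB25 starts before LAB24 ends → LAB24 and LAB25 overlap.
LAB23 starts before LAB24 ends → LAB24 and LAB23 overlap.
LAB23 starts after LAB25 ends.

LAB20 & LAB22, LAB23 & LAB24, LAB24 & LAB25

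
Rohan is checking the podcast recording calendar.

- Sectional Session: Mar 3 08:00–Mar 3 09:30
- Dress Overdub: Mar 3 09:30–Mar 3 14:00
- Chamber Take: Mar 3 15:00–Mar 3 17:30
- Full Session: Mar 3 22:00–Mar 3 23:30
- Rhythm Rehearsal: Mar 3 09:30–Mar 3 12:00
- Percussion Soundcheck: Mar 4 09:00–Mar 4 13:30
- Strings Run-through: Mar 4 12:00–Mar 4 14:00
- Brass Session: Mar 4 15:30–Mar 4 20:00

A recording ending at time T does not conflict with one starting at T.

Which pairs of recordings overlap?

Sorted by start: Sectional Session, Dress Overdub, Rhythm Rehearsal, Chamber Take, Full Session, Percussion Soundcheck, Strings Run-through, Brass Session.
Dress Overdub starts exactly when Sectional Session ends (back-to-back, no overlap), so Sectional Session has no further overlaps.
Rhythm Rehearsal starts before Dress Overdub ends → Dress Overdub and Rhythm Rehearsal overlap.
Chamber Take starts after Dress Overdub ends, so Dress Overdub has no further overlaps.
Chamber Take starts after Rhythm Rehearsal ends, so Rhythm Rehearsal has no further overlaps.
Full Session starts after Chamber Take ends, so Chamber Take has no further overlaps.
Percussion Soundcheck starts after Full Session ends, so Full Session has no further overlaps.
Strings Run-through starts before Percussion Soundcheck ends → Percussion Soundcheck and Strings Run-through overlap.
Brass Session starts after Percussion Soundcheck ends.
Brass Session starts after Strings Run-through ends.

Dress Overdub & Rhythm Rehearsal, Percussion Soundcheck & Strings Run-through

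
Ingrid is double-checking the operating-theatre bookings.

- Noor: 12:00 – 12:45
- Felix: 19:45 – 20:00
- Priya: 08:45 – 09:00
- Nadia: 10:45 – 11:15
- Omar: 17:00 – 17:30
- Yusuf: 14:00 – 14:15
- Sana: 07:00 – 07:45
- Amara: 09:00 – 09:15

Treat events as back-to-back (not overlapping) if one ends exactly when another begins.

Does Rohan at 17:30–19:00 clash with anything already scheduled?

No — it doesn't clash with anything

Sana: ends 07:45 at or before Rohan starts 17:30 → clear.
Priya: ends 09:00 at or before Rohan starts 17:30 → clear.
Amara: ends 09:15 at or before Rohan starts 17:30 → clear.
Nadia: ends 11:15 at or before Rohan starts 17:30 → clear.
Noor: ends 12:45 at or before Rohan starts 17:30 → clear.
Yusuf: ends 14:15 at or before Rohan starts 17:30 → clear.
Omar: ends 17:30 at or before Rohan starts 17:30 → clear.
Felix: starts 19:45 at or after Rohan ends 19:00 → clear.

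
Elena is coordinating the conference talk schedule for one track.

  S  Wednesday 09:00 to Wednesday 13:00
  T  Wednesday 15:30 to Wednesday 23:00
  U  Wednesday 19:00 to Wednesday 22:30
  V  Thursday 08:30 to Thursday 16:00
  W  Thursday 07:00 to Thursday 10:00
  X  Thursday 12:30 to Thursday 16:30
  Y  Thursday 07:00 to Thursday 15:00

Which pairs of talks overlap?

T & U, V & W, V & X, V & Y, W & Y, X & Y

Sorted by start: S, T, U, W, Y, V, X.
T starts after S ends; S is clear from here.
U starts before T ends → T and U overlap.
W starts after T ends; T is clear from here.
W starts after U ends; U is clear from here.
Y starts before W ends → W and Y overlap.
V starts before W ends → W and V overlap.
X starts after W ends.
V starts before Y ends → Y and V overlap.
X starts before Y ends → Y and X overlap.
X starts before V ends → V and X overlap.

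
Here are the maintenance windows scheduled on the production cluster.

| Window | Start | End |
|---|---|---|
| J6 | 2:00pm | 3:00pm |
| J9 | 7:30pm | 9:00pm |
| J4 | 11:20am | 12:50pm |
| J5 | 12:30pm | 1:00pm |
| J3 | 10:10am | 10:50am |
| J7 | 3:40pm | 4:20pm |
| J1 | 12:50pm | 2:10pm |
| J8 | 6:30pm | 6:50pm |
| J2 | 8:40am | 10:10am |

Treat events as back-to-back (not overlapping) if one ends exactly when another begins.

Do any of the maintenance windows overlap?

Yes

Check each pair: they overlap iff neither finishes before the other starts.
Sorted by start: J2, J3, J4, J5, J1, J6, J7, J8, J9.
J3 starts exactly when J2 ends (back-to-back, no overlap), so nothing later overlaps J2 either.
J4 starts after J3 ends, so nothing later overlaps J3 either.
J5 starts before J4 ends → J4 and J5 overlap.
That's a conflict, so the schedule is not conflict-free.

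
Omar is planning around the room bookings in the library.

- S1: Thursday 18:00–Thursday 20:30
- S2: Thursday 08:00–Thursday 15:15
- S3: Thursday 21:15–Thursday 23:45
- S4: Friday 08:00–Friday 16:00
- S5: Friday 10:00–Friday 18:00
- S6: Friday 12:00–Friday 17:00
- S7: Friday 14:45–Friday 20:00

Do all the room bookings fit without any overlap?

No

Sorted by start: S2, S1, S3, S4, S5, S6, S7.
S1 starts after S2 ends; S2 is clear from here.
S3 starts after S1 ends; S1 is clear from here.
S4 starts after S3 ends; S3 is clear from here.
S5 starts before S4 ends → S4 and S5 overlap.
That's a conflict, so the schedule is not conflict-free.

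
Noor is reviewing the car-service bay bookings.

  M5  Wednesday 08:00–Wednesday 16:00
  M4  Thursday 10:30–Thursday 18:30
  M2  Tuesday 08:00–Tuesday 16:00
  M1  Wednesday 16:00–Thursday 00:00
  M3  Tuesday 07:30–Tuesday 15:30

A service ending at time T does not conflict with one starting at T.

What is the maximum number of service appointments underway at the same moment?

2

Sweep the timeline, counting +1 at each start and −1 at each end (ends before starts at a tie):
Tuesday 07:30 start M3 → 1
Tuesday 08:00 start M2 → 2
Tuesday 15:30 end M3 → 1
Tuesday 16:00 end M2 → 0
Wednesday 08:00 start M5 → 1
Wednesday 16:00 end M5 → 0
Wednesday 16:00 start M1 → 1
Thursday 00:00 end M1 → 0
Thursday 10:30 start M4 → 1
Thursday 18:30 end M4 → 0
Peak is 2, at Tuesday 08:00 (M2, M3).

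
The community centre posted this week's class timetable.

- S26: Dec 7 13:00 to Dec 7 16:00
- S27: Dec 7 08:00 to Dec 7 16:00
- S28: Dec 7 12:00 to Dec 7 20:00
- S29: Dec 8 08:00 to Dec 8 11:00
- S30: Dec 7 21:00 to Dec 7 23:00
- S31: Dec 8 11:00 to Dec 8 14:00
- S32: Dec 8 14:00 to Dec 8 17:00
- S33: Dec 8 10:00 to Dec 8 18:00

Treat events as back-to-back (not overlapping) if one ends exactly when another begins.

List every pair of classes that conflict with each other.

Check each pair: they overlap iff neither finishes before the other starts.
Sorted by start: S27, S28, S26, S30, S29, S33, S31, S32.
S28 starts before S27 ends → S27 and S28 overlap.
S26 starts before S27 ends → S27 and S26 overlap.
S30 starts after S27 ends, so S27 has no further overlaps.
S26 starts before S28 ends → S28 and S26 overlap.
S30 starts after S28 ends, so S28 has no further overlaps.
S30 starts after S26 ends, so S26 has no further overlaps.
S29 starts after S30 ends, so S30 has no further overlaps.
S33 starts before S29 ends → S29 and S33 overlap.
S31 starts exactly when S29 ends (back-to-back, no overlap), so S29 has no further overlaps.
S31 starts before S33 ends → S33 and S31 overlap.
S32 starts before S33 ends → S33 and S32 overlap.
S32 starts exactly when S31 ends (back-to-back, no overlap).

S26 & S27, S26 & S28, S27 & S28, S29 & S33, S31 & S33, S32 & S33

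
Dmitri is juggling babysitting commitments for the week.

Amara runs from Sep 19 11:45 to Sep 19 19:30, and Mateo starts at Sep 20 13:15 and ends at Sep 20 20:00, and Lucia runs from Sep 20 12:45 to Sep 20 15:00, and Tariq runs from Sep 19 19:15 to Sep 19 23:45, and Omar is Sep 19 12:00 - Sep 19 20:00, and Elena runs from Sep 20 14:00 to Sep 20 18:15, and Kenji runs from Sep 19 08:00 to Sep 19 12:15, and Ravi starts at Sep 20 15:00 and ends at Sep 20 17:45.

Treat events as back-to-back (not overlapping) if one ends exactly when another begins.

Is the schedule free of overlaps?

Check each pair: they overlap iff neither finishes before the other starts.
Sorted by start: Kenji, Amara, Omar, Tariq, Lucia, Mateo, Elena, Ravi.
Amara starts before Kenji ends → Kenji and Amara overlap.
That's a conflict, so the schedule is not conflict-free.

No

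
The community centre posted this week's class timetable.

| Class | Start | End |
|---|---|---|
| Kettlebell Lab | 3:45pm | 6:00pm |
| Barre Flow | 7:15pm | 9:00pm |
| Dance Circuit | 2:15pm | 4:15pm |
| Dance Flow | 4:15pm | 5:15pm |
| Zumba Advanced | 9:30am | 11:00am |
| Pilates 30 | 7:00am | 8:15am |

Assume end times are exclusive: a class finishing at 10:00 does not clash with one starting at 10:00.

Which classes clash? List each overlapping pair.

Two intervals overlap when each starts before the other ends.
Sorted by start: Pilates 30, Zumba Advanced, Dance Circuit, Kettlebell Lab, Dance Flow, Barre Flow.
Zumba Advanced starts after Pilates 30 ends; Pilates 30 is clear from here.
Dance Circuit starts after Zumba Advanced ends; Zumba Advanced is clear from here.
Kettlebell Lab starts before Dance Circuit ends → Dance Circuit and Kettlebell Lab overlap.
Dance Flow starts exactly when Dance Circuit ends (back-to-back, no overlap); Dance Circuit is clear from here.
Dance Flow starts before Kettlebell Lab ends → Kettlebell Lab and Dance Flow overlap.
Barre Flow starts after Kettlebell Lab ends.
Barre Flow starts after Dance Flow ends.

Dance Circuit & Kettlebell Lab, Dance Flow & Kettlebell Lab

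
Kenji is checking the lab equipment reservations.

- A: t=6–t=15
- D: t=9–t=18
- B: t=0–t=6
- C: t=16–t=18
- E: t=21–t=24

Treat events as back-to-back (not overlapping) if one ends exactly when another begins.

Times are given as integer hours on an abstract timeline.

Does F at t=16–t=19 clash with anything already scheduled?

Yes — it overlaps C, D

B: ends t=6 at or before F starts t=16 → clear.
A: ends t=15 at or before F starts t=16 → clear.
D: starts t=9 before F ends t=19, and ends t=18 after F starts t=16 → overlap.
C: starts t=16 before F ends t=19, and ends t=18 after F starts t=16 → overlap.
E: starts t=21 at or after F ends t=19 → clear.
F overlaps C, D.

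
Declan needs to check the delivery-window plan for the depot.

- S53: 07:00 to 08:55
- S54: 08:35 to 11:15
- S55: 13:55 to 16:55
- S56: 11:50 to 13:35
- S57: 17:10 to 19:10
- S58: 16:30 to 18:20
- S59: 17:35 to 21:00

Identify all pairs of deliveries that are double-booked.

Two intervals overlap when each starts before the other ends.
Sorted by start: S53, S54, S56, S55, S58, S57, S59.
S54 starts before S53 ends → S53 and S54 overlap.
S56 starts after S53 ends, so nothing later overlaps S53 either.
S56 starts after S54 ends, so nothing later overlaps S54 either.
S55 starts after S56 ends, so nothing later overlaps S56 either.
S58 starts before S55 ends → S55 and S58 overlap.
S57 starts after S55 ends, so nothing later overlaps S55 either.
S57 starts before S58 ends → S58 and S57 overlap.
S59 starts before S58 ends → S58 and S59 overlap.
S59 starts before S57 ends → S57 and S59 overlap.

S53 & S54, S55 & S58, S57 & S58, S57 & S59, S58 & S59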